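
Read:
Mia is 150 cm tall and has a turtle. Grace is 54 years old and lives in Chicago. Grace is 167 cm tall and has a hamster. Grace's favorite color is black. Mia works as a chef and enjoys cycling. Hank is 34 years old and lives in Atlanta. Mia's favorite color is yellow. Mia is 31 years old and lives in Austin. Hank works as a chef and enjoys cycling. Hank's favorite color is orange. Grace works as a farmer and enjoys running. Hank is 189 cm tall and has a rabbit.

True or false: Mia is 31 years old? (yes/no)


Mia is actually 31. yes

yes


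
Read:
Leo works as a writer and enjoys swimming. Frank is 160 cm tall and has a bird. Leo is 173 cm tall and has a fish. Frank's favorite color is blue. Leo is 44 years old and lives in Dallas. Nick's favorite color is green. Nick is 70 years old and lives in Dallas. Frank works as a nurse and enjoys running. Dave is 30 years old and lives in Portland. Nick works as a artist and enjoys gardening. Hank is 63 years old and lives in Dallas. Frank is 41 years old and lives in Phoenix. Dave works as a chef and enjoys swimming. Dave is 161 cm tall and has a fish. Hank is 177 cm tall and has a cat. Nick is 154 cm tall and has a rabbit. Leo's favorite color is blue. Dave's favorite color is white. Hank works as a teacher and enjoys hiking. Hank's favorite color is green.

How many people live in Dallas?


Count in Dallas: 3

3


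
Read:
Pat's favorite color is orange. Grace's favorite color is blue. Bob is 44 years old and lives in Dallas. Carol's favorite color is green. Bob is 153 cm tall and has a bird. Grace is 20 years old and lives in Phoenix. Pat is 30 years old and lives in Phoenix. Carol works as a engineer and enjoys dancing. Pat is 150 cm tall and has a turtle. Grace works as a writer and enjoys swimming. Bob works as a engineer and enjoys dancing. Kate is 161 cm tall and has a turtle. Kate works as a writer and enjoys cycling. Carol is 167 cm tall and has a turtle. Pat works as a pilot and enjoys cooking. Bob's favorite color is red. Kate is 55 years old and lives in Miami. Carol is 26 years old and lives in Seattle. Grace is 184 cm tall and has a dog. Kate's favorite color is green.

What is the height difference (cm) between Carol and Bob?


|167 - 153| = 14

14


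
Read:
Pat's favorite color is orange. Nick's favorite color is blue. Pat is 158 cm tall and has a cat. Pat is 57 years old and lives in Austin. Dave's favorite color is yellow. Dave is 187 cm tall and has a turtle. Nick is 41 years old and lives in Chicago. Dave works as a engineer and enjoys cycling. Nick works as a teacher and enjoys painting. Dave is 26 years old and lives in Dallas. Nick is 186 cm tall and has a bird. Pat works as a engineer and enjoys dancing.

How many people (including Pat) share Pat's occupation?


Pat is a engineer. Count = 2

2


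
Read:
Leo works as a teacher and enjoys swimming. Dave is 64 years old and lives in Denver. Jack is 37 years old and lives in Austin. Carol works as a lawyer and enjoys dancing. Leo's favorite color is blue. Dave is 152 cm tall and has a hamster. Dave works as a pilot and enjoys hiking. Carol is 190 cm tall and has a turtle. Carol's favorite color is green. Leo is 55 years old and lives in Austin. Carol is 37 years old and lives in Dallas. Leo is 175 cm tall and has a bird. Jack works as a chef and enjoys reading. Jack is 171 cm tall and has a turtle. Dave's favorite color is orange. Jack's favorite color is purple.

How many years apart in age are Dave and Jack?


64 vs 37, diff = 27

27


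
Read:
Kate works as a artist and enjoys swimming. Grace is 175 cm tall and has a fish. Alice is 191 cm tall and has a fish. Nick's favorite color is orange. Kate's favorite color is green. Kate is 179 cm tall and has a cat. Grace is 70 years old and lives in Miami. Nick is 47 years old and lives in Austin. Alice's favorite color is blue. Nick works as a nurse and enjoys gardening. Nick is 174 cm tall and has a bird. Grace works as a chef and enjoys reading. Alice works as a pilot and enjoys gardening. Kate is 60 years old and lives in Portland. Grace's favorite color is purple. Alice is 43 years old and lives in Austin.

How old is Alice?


Alice is 43 years old

43


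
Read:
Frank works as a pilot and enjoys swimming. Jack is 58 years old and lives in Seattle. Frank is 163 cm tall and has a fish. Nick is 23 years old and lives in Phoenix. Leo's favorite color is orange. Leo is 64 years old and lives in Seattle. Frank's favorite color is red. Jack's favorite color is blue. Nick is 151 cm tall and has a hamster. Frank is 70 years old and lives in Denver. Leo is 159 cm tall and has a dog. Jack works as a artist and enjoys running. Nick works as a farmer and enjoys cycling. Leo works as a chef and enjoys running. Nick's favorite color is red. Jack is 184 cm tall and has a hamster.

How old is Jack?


Jack is 58 years old

58


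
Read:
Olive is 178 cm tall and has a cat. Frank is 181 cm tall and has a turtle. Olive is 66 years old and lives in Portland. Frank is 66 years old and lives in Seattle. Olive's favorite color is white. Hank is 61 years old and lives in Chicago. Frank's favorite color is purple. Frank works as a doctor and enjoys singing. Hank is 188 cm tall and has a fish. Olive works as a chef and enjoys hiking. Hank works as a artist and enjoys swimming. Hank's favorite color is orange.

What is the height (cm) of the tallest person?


Tallest: Hank at 188 cm

188


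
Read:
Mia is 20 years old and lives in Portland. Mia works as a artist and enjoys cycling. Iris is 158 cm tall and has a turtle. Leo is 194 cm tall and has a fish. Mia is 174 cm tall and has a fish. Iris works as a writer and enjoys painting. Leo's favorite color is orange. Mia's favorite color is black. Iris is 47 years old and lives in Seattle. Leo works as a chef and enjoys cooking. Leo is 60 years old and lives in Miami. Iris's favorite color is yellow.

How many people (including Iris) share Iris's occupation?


Iris is a writer. Count = 1

1


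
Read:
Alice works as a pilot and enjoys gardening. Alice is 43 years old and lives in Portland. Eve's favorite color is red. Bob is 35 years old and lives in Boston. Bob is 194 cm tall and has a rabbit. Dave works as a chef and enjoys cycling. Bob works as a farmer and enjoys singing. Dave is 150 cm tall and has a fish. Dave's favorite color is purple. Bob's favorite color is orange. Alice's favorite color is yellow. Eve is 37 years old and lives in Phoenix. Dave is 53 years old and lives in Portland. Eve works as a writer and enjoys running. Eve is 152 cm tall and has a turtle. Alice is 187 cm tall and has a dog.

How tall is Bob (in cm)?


Bob is 194 cm tall

194


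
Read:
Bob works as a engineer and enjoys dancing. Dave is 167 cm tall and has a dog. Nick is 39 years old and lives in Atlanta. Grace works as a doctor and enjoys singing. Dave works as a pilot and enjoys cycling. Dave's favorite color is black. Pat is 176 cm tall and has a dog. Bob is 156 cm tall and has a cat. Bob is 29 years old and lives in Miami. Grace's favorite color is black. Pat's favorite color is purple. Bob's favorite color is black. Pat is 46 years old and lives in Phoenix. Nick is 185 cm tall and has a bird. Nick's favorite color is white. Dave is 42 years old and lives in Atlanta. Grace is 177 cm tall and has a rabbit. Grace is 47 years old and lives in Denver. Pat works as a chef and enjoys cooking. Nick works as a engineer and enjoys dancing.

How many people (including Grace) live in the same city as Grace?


Grace lives in Denver. Count = 1

1


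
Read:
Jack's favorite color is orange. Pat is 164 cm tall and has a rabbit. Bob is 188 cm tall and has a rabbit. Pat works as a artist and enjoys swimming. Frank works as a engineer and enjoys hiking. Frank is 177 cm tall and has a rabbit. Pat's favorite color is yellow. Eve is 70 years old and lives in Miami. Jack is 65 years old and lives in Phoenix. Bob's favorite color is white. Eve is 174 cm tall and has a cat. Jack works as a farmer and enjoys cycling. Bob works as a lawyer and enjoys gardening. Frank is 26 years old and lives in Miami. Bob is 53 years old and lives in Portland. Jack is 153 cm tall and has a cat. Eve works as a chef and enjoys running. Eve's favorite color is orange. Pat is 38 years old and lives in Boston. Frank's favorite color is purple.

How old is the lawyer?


The lawyer is Bob, age 53

53


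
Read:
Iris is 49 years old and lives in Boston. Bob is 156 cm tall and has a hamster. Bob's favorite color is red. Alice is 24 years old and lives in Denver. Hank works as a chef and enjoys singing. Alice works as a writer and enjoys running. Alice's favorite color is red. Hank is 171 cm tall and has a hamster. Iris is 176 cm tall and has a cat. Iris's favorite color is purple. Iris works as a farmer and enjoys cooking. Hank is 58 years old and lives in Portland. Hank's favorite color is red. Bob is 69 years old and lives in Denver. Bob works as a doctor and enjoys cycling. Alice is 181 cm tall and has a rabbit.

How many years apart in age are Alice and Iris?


24 vs 49, diff = 25

25


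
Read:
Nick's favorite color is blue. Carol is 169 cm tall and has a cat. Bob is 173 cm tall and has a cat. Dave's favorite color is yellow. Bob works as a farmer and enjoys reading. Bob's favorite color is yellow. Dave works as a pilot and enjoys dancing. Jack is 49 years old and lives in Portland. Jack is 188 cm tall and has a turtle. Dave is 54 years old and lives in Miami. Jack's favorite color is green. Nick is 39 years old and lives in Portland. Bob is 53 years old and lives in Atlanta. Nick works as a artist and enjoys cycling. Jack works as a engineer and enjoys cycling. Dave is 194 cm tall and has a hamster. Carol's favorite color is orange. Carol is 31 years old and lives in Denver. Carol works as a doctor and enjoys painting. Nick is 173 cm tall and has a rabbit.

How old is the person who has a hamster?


Person with hamster is Dave, age 54

54


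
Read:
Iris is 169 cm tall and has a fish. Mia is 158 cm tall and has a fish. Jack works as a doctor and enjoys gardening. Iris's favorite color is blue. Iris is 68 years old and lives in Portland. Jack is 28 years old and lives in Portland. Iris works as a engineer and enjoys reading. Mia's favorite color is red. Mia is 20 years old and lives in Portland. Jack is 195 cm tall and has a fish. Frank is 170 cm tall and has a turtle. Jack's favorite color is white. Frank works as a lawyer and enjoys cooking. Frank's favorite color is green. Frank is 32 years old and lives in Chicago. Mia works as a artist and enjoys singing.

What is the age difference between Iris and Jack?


|68 - 28| = 40

40


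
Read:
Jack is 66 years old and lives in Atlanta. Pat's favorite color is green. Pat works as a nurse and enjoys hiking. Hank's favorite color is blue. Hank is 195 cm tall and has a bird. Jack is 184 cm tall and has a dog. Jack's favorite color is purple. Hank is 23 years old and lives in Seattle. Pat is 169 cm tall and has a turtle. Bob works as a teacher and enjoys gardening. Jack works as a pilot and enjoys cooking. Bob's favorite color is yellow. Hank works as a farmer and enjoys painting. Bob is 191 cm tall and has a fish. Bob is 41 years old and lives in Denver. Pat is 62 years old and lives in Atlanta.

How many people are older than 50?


Filter: 2

2


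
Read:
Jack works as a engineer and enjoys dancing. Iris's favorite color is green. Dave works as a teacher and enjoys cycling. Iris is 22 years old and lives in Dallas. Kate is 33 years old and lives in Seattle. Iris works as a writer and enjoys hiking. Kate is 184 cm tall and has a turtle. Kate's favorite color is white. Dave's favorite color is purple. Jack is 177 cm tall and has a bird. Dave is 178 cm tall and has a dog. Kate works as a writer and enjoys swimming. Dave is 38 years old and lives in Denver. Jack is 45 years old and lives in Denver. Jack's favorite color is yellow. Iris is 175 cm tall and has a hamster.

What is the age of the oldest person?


Oldest: Jack at 45

45


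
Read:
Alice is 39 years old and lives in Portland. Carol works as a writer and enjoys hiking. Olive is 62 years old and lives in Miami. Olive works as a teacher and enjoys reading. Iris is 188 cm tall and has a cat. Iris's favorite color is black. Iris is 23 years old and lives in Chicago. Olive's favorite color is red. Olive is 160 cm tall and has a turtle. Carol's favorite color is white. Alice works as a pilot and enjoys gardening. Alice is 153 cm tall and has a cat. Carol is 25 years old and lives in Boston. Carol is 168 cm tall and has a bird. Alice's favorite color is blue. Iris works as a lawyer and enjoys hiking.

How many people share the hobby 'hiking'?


Count: 2

2


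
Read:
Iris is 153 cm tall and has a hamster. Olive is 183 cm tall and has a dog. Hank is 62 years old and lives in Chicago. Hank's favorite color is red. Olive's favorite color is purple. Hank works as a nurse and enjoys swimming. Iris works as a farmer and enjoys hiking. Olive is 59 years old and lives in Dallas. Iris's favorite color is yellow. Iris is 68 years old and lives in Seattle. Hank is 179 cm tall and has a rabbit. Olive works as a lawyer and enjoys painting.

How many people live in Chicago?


Count in Chicago: 1

1


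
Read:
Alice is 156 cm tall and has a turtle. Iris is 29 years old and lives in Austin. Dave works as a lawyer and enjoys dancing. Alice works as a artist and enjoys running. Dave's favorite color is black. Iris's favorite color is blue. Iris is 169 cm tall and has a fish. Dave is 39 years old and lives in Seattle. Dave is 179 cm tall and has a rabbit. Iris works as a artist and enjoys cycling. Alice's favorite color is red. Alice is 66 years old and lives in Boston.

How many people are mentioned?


People: Alice, Dave, Iris. Count = 3

3


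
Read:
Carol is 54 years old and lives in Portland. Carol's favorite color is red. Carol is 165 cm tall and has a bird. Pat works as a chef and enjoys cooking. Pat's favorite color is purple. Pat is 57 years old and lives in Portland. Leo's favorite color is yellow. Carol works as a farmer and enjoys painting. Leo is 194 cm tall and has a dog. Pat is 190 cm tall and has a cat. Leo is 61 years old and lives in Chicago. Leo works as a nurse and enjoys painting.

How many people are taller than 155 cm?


Taller than 155: 3

3


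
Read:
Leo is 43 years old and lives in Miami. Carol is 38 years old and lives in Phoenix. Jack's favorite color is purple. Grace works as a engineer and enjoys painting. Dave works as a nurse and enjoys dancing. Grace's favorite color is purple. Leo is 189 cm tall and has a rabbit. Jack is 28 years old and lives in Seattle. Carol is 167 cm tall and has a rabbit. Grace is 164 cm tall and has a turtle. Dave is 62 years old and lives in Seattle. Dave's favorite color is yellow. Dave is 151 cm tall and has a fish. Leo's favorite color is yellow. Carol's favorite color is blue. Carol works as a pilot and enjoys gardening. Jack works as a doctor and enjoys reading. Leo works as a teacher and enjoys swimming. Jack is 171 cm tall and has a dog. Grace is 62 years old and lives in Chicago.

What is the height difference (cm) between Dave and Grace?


|151 - 164| = 13

13


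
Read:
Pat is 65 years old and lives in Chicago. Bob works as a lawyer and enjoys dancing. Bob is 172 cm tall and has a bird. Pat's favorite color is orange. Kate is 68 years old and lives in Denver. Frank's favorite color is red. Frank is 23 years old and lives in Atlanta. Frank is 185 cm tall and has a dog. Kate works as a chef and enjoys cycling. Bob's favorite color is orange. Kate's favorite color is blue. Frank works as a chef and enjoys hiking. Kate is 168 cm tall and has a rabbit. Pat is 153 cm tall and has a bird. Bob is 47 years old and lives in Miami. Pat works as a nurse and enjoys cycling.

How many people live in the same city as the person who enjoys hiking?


Person with hobby hiking is Frank, city Atlanta. Count = 1

1


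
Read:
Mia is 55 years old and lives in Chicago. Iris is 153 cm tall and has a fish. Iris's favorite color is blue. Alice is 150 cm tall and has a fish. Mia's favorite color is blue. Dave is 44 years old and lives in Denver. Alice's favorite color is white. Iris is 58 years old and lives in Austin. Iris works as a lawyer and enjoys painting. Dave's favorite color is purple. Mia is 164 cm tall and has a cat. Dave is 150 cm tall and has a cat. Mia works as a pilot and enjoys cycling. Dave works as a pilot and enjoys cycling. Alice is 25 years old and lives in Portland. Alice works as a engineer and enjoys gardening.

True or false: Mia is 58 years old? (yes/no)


Mia is actually 55. no

no


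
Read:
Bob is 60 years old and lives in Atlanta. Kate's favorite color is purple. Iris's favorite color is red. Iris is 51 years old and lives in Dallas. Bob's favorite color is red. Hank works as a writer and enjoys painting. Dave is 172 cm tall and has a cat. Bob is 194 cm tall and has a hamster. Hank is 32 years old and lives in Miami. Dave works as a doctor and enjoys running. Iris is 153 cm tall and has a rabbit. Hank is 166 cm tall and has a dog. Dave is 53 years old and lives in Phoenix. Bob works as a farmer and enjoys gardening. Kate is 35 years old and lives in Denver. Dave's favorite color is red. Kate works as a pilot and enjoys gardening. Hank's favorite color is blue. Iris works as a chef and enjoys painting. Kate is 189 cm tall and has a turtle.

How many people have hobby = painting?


Count: 2

2


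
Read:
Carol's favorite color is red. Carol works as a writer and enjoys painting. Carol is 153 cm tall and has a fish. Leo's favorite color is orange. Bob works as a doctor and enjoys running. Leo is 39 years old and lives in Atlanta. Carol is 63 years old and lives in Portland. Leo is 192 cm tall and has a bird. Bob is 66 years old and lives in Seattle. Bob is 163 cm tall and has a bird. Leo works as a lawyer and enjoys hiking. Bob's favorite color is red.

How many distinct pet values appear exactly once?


Unique pet values: 1

1


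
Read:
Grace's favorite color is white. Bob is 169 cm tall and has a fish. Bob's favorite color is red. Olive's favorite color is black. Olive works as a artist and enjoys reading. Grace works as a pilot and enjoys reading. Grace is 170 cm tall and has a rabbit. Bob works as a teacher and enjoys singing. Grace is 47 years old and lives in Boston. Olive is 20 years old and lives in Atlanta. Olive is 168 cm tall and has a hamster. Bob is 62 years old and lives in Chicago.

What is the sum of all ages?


62+20+47 = 129

129


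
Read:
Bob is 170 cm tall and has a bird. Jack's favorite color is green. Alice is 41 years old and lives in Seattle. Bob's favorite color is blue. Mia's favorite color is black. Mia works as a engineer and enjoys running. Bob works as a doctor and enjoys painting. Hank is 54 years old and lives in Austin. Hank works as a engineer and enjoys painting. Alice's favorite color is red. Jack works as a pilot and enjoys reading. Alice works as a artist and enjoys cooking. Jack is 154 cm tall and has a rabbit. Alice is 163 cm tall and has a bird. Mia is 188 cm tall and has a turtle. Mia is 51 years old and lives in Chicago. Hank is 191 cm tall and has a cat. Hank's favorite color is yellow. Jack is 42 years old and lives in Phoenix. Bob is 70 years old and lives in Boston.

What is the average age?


Sum=258, n=5, avg=51.6

51.6


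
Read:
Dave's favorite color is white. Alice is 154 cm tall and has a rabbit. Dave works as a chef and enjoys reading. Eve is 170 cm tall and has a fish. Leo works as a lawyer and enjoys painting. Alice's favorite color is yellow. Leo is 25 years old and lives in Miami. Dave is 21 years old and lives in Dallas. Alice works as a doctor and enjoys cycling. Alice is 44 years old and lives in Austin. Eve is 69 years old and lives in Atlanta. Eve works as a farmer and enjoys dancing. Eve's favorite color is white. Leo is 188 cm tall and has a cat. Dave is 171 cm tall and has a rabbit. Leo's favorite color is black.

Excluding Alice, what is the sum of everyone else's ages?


Sum (excluding Alice): 115

115


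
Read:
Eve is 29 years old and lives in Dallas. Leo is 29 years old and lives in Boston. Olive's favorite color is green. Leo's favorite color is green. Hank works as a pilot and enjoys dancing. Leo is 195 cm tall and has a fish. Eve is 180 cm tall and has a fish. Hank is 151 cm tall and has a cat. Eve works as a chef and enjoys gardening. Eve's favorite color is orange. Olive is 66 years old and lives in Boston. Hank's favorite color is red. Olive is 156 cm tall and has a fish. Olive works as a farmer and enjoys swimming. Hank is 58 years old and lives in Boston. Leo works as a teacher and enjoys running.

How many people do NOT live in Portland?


Not in Portland: 4

4


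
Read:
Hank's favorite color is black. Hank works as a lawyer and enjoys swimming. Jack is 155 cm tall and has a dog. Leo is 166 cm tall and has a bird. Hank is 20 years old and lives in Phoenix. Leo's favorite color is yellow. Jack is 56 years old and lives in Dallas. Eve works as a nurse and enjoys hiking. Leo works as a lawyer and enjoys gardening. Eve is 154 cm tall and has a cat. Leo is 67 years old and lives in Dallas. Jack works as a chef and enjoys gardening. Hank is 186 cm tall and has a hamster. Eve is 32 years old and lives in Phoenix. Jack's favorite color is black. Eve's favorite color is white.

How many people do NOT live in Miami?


Not in Miami: 4

4


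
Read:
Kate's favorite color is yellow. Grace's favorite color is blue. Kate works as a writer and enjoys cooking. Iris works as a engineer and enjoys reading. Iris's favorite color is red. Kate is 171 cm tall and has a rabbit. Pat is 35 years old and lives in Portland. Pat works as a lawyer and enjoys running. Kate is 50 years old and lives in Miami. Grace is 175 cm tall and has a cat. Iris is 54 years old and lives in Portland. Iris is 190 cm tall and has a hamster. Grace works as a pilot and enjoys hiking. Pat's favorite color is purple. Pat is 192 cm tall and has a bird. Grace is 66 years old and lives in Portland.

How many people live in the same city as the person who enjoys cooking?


Person with hobby cooking is Kate, city Miami. Count = 1

1


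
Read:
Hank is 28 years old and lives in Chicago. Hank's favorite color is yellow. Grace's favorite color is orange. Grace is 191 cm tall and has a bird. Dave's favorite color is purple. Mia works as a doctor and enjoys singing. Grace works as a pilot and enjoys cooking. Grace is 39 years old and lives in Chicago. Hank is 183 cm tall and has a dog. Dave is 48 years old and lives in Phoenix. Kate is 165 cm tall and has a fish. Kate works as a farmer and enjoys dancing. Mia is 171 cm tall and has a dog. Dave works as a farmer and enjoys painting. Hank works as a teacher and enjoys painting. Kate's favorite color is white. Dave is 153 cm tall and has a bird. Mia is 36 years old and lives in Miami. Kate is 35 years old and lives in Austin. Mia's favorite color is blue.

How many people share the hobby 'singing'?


Count: 1

1


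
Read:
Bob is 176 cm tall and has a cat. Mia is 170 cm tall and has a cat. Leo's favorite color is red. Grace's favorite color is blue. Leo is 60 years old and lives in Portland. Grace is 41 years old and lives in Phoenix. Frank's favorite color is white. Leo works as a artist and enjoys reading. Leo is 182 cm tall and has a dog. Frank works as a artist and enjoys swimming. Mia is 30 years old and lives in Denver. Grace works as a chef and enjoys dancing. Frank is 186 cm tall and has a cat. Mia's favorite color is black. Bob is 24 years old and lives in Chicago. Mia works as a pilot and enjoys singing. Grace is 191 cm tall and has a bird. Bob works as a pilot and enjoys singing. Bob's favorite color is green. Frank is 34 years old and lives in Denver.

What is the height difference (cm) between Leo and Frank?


|182 - 186| = 4

4


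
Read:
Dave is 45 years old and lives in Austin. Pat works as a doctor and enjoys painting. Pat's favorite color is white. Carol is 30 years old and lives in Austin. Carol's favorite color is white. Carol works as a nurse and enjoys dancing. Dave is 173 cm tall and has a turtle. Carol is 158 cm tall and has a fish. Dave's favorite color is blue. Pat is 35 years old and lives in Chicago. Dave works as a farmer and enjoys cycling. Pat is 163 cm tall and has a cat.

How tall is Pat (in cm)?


Pat is 163 cm tall

163


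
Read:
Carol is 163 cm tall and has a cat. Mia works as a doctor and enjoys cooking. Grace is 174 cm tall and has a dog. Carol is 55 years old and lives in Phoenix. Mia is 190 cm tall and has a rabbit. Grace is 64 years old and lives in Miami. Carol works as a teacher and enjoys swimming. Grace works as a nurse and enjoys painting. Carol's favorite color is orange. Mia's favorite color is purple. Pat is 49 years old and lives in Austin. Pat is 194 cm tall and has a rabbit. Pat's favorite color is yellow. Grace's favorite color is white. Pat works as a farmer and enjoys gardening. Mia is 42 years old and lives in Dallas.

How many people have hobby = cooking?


Count: 1

1


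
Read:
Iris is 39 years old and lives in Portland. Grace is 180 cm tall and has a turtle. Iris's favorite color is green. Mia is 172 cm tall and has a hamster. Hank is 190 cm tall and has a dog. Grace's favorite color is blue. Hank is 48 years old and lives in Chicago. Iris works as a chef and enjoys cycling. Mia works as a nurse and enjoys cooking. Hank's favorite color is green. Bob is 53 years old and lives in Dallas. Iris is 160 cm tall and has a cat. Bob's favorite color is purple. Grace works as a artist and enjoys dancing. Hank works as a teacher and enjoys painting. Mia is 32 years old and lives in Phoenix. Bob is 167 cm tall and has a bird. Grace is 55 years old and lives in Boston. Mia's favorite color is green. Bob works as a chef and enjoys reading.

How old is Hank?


Hank is 48 years old

48


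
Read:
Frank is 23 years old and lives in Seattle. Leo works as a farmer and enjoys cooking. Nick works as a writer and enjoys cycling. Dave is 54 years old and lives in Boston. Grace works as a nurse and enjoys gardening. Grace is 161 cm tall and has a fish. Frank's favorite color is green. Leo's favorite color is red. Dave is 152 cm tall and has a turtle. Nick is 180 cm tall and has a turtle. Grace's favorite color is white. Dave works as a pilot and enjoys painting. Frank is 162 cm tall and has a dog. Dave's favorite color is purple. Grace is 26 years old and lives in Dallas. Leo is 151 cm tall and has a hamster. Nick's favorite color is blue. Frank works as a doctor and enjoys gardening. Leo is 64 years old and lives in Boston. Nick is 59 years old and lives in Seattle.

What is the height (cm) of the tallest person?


Tallest: Nick at 180 cm

180


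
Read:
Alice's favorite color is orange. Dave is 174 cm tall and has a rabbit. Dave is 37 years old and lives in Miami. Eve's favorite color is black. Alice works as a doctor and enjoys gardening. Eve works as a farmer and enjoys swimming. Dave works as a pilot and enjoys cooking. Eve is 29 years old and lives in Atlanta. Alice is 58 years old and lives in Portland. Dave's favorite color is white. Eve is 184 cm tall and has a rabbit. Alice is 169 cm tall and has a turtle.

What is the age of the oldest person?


Oldest: Alice at 58

58


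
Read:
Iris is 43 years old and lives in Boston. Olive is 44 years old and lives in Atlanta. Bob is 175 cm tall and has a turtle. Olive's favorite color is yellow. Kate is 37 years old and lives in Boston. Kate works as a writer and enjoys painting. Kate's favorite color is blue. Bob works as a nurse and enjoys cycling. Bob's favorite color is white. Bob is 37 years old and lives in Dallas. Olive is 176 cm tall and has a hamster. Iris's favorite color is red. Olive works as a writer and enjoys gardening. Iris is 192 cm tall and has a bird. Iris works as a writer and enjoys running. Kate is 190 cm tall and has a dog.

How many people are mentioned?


People: Kate, Bob, Olive, Iris. Count = 4

4


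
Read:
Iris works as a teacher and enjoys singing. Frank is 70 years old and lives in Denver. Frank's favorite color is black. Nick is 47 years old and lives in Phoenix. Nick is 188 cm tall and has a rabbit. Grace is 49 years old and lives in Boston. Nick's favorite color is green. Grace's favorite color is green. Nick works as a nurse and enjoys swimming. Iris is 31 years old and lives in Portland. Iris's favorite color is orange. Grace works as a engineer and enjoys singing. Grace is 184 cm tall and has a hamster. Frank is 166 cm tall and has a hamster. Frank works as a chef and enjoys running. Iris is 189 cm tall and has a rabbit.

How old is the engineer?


The engineer is Grace, age 49

49


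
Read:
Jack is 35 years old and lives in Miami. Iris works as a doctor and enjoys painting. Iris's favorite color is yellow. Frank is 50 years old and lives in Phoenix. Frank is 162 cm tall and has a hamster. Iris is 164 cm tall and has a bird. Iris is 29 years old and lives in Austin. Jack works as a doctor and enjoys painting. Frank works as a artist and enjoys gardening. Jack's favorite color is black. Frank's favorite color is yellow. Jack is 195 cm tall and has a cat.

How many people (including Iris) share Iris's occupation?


Iris is a doctor. Count = 2

2


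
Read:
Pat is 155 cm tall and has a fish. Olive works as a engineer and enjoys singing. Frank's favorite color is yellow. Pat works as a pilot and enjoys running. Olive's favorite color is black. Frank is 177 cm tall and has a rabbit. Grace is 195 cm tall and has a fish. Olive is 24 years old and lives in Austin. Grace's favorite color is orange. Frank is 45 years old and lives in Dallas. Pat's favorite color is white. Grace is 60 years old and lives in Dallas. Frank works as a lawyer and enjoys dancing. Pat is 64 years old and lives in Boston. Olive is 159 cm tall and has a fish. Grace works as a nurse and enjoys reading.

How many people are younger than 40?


Filter: 1

1


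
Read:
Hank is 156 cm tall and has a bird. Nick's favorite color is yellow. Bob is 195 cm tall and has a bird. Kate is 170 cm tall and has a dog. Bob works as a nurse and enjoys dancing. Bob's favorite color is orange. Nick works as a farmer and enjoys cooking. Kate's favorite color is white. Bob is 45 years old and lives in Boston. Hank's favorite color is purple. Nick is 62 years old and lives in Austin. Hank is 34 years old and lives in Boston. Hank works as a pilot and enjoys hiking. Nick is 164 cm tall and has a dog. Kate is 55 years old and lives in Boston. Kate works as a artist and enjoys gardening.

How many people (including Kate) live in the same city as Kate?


Kate lives in Boston. Count = 3

3


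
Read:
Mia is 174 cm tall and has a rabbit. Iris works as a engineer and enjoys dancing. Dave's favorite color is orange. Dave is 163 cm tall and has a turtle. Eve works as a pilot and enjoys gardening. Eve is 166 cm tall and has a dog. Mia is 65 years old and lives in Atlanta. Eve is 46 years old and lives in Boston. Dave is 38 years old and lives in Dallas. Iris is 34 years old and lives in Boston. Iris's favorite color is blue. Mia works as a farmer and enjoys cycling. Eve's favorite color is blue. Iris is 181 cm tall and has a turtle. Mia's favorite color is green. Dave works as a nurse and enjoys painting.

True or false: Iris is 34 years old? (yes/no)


Iris is actually 34. yes

yes


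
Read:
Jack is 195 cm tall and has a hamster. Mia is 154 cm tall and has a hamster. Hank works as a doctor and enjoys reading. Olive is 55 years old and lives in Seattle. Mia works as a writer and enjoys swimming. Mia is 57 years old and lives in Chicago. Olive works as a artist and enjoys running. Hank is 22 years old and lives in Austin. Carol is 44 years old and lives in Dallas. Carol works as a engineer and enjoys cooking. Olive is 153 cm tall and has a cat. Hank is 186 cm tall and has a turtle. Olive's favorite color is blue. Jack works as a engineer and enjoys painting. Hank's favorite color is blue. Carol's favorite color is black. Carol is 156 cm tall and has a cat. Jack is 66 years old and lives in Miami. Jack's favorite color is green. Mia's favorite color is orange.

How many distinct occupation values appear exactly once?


Unique occupation values: 3

3


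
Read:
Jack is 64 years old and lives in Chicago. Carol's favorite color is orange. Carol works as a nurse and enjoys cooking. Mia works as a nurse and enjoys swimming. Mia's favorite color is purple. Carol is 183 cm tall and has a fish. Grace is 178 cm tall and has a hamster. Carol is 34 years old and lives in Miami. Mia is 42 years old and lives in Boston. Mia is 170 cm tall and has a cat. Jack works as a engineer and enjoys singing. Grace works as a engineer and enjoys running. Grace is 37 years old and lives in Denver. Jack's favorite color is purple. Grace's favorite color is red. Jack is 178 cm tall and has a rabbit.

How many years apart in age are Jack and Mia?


64 vs 42, diff = 22

22


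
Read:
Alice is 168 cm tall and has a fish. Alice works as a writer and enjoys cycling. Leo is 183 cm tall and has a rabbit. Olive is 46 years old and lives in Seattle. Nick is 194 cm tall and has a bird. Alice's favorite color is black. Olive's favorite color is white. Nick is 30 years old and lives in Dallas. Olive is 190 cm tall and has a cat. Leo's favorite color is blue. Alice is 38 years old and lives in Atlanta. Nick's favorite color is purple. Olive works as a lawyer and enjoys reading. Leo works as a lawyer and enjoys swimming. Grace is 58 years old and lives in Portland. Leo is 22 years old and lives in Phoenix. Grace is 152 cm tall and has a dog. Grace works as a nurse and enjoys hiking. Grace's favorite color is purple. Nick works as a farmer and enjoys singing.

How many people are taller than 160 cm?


Taller than 160: 4

4


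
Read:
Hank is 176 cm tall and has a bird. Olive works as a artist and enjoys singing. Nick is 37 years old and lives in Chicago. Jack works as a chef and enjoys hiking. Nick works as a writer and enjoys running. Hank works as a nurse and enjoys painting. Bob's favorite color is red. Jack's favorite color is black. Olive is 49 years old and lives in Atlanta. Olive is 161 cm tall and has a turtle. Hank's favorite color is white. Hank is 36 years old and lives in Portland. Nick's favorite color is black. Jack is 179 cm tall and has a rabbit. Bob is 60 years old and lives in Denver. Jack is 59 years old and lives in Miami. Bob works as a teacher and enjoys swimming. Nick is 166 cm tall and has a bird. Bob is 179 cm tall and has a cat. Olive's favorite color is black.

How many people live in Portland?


Count in Portland: 1

1


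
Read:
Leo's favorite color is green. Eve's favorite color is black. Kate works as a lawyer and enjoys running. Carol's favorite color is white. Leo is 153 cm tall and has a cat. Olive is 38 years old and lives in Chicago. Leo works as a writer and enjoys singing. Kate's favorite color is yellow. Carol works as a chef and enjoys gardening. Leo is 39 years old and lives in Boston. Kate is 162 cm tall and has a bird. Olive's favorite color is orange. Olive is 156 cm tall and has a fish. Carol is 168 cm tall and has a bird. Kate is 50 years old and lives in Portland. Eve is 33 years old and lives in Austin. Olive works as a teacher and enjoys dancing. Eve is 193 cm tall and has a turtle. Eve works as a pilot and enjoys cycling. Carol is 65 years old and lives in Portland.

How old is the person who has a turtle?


Person with turtle is Eve, age 33

33


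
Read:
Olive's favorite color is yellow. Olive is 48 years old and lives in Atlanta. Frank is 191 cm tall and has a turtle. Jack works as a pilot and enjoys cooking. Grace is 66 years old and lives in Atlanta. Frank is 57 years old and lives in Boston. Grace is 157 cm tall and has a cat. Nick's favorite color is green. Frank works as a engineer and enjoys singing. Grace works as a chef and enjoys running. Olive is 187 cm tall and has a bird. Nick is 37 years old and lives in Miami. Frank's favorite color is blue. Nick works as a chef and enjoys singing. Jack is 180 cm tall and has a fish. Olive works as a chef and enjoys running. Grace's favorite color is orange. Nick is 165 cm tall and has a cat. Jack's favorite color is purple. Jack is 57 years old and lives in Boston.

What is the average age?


Sum=265, n=5, avg=53

53


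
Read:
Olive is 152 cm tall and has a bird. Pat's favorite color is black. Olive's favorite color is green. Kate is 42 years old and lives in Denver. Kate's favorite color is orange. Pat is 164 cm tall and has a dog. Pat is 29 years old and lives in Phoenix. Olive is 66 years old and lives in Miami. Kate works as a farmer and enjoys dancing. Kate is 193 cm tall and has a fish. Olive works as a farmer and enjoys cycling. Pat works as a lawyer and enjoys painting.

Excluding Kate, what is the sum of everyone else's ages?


Sum (excluding Kate): 95

95


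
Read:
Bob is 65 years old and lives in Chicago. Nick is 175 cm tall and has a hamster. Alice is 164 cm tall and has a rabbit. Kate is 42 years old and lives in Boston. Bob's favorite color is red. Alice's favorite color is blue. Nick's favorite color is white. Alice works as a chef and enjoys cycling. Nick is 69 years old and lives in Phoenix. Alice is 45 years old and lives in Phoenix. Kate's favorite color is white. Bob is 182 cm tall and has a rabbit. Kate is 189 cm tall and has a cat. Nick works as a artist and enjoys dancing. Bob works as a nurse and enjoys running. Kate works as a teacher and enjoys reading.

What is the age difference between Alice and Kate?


|45 - 42| = 3

3


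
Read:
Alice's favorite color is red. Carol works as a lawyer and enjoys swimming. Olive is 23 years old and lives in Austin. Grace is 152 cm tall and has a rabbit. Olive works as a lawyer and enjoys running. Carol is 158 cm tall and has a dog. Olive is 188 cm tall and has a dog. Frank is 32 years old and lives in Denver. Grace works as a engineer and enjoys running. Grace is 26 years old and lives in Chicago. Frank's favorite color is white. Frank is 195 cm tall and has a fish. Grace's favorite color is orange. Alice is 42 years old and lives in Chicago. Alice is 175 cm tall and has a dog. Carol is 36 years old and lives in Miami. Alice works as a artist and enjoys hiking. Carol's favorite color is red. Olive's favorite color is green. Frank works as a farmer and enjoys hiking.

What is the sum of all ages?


26+42+36+23+32 = 159

159


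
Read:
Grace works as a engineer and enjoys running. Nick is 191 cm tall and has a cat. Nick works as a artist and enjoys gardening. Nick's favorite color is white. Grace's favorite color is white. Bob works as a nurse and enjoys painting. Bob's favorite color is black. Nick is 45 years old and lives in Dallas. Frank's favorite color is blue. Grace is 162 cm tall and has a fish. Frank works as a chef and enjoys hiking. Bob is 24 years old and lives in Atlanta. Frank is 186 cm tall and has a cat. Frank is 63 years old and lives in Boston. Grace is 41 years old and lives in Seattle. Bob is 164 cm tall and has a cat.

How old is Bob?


Bob is 24 years old

24


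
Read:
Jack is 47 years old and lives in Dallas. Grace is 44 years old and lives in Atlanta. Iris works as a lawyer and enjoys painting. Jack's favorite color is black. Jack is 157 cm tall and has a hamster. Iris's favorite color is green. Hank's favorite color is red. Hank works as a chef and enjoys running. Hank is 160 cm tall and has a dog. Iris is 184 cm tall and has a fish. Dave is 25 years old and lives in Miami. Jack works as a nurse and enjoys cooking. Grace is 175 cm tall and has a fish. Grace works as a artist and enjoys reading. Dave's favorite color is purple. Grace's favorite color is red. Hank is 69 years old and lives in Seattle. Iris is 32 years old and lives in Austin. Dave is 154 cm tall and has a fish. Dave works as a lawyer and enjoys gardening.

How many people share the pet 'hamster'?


Count: 1

1


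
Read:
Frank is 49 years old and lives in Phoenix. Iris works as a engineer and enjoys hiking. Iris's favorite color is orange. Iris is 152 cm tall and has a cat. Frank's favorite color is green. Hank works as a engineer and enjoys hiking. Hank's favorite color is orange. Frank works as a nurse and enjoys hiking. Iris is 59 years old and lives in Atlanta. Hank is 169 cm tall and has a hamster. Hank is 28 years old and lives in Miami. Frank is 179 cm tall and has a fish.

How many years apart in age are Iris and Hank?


59 vs 28, diff = 31

31
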